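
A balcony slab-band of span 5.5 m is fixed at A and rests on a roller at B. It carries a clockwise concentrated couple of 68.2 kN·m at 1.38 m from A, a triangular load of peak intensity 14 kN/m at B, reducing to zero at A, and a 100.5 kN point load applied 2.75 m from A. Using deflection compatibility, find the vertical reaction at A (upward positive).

Choose R_B as the redundant. The primary structure is the cantilever fixed at A.
Free-end deflection of the primary structure under the applied loading (downward +):
  clockwise couple 68.2 at a = 1.38: M₀a(2L − a)/(2EI) = 452.7/EI
  triangular load, peak 14 at the free end: 11w₀L⁴/(120EI) = 1174/EI
  point load 100.5 at a = 2.75: Pa²(3L − a)/(6EI) = 1742/EI
  δ_0 = 3369/EI
Tip deflection under a unit load at B: L³/(3EI) = 55.46/EI.
Compatibility at B: δ_0 − R_B·δ_{BB} = 0, so R_B = 3369/55.46 = 60.74 kN.
Vertical equilibrium: R_A = ΣP − R_B = 139 − 60.74 = 78.26 kN.

R_A = 78.26 kN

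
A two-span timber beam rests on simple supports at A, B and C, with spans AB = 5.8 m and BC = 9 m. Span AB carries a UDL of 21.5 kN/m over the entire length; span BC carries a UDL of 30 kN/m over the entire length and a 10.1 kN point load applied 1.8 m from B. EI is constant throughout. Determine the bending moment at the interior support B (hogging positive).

M_B = 228.1 kN·m

Take M_B as the redundant. Released structure: two simple spans AB and BC with a hinge at B.
Rotations at B on the released spans (each span's end-slope, ×1/EI):
  span AB: UDL 21.5: wL³/(24EI) = 174.8/EI
  span BC: UDL 30: wL³/(24EI) = 911.2/EI
  span BC: point load 10.1 at a = 1.8: Pab(L + b)/(6LEI) = 39.27/EI
  relative rotation θ_0 = (174.8 + 950.5)/EI = 1125/EI
A unit hogging moment at B produces rotation L₁/(3EI) + L₂/(3EI) = 4.933/EI.
Compatibility: M_B·(L₁+L₂)/(3EI) = θ_0, giving M_B = 228.1 kN·m (hogging).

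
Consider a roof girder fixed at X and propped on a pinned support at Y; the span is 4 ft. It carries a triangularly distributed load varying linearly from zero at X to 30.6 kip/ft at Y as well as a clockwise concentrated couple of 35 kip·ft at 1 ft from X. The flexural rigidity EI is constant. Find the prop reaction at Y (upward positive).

R_Y = 39.4 kip

Release the roller at Y. Primary structure: cantilever fixed at X.
Deflection at Y on the released cantilever, summing each load's contribution:
  triangular load, peak 30.6 at the free end: 11w₀L⁴/(120EI) = 718.1/EI
  clockwise couple 35 at a = 1: M₀a(2L − a)/(2EI) = 122.5/EI
  δ_0 = 840.6/EI
Flexibility coefficient — unit upward force at Y: δ_{YY} = L³/(3EI) = 21.33/EI.
The prop prevents deflection at Y: R_Y = δ_0/δ_{YY} = 840.6/21.33 = 39.4 kip.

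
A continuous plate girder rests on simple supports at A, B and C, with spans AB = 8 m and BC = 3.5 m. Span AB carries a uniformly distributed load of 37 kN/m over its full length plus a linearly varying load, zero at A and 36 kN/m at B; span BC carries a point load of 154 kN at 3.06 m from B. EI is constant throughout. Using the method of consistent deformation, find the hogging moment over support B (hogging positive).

Insert a hinge at B; M_B is the redundant, and each span becomes simply supported.
Discontinuity in slope at B on the released structure — sum the simple-span end rotations:
  span AB: UDL 37: wL³/(24EI) = 789.3/EI
  span AB: triangular load, peak 36: w₀L³/(45EI) = 409.6/EI
  span BC: point load 154 at a = 3.06: Pab(L + b)/(6LEI) = 38.9/EI
  relative rotation θ_0 = (1199 + 38.9)/EI = 1238/EI
A unit hogging moment at B produces rotation L₁/(3EI) + L₂/(3EI) = 3.833/EI.
Slope continuity at B: θ_0 = M_B·3.833/EI, so M_B = 1238/3.833 = 322.9 kN·m (hogging).

M_B = 322.9 kN·m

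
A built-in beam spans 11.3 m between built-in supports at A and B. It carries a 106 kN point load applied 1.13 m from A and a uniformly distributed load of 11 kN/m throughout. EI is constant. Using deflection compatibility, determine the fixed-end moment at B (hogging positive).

M_B = 127.8 kN·m

Take the two fixed-end moments M_A, M_B as redundants; the released structure is the simple span AB.
Simple-span end rotations at A and B under the given loads:
  at A: point load 106 at a = 1.13: Pab(L + b)/(6LEI) = 385.8/EI
  at B: point load 106 at a = 1.13: Pab(L + a)/(6LEI) = 223.3/EI
  at A: UDL 11: wL³/(24EI) = 661.3/EI
  at B: UDL 11: wL³/(24EI) = 661.3/EI
  θ_A0 = 1047/EI,  θ_B0 = 884.7/EI
Flexibility coefficients: a unit moment at one end gives L/(3EI) there and L/(6EI) at the far end, so f₁₁ = f₂₂ = 3.767/EI and f₁₂ = f₂₁ = 1.883/EI.
Compatibility — zero rotation at each built-in end:
  3.767 M_A + 1.883 M_B = 1047
  1.883 M_A + 3.767 M_B = 884.7
Solving the pair gives M_A = 214.1 kN·m and M_B = 127.8 kN·m (hogging).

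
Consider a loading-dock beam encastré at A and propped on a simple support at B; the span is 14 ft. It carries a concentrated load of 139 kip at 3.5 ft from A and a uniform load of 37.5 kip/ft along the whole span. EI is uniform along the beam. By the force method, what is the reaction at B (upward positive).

Choose R_B as the redundant. The primary structure is the cantilever fixed at A.
Downward deflection at the released point B due to the loads:
  point load 139 at a = 3.5: Pa²(3L − a)/(6EI) = 10926/EI
  UDL 37.5: wL⁴/(8EI) = 180075/EI
  δ_0 = 191001/EI
Tip deflection under a unit load at B: L³/(3EI) = 914.7/EI.
The prop prevents deflection at B: R_B = δ_0/δ_{BB} = 191001/914.7 = 208.8 kip.

R_B = 208.8 kip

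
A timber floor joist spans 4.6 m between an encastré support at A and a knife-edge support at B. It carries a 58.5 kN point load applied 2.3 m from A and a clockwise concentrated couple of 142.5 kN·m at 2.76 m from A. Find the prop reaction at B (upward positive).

Remove the prop at B; the released (primary) structure is a cantilever built in at A.
Primary-structure tip deflection at B by superposition:
  point load 58.5 at a = 2.3: Pa²(3L − a)/(6EI) = 593.1/EI
  clockwise couple 142.5 at a = 2.76: M₀a(2L − a)/(2EI) = 1266/EI
  δ_0 = 1860/EI
Tip deflection under a unit load at B: L³/(3EI) = 32.45/EI.
The prop prevents deflection at B: R_B = δ_0/δ_{BB} = 1860/32.45 = 57.31 kN.

R_B = 57.31 kN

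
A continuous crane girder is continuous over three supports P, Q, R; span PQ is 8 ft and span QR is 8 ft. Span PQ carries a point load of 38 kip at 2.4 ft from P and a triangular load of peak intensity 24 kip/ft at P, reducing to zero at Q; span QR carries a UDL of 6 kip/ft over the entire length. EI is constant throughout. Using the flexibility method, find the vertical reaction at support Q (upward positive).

R_Q = 89.79 kip

Take M_Q as the redundant. Released structure: two simple spans PQ and QR with a hinge at Q.
End slopes at the hinge Q, treating each span as simply supported:
  span PQ: point load 38 at a = 2.4: Pab(L + a)/(6LEI) = 110.7/EI
  span PQ: triangular load, peak 24: 7w₀L³/(360EI) = 238.9/EI
  span QR: UDL 6: wL³/(24EI) = 128/EI
  relative rotation θ_0 = (349.6 + 128)/EI = 477.6/EI
A unit hogging moment at Q produces rotation L₁/(3EI) + L₂/(3EI) = 5.333/EI.
Slope continuity at Q: θ_0 = M_Q·5.333/EI, so M_Q = 477.6/5.333 = 89.55 kip·ft (hogging).
Span PQ, ΣM about P with M_Q applied at Q: R_Q^{PQ}·8 = 347.2 + 89.55, so R_Q^{PQ} = 54.59 kip and R_P = 134 − 54.59 = 79.41 kip.
Span QR, ΣM about R: R_Q^{QR}·8 = 192 + 89.55, so R_Q^{QR} = 35.19 kip and R_R = 48 − 35.19 = 12.81 kip.
R_Q = 54.59 + 35.19 = 89.79 kip.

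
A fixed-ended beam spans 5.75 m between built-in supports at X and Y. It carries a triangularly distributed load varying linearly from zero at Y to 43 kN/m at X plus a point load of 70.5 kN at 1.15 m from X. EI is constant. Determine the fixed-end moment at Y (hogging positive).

Take the two fixed-end moments M_X, M_Y as redundants; the released structure is the simple span XY.
End rotations of the released simple span under the applied load (×1/EI):
  at X: triangular load, peak 43: w₀L³/(45EI) = 181.7/EI
  at Y: triangular load, peak 43: 7w₀L³/(360EI) = 159/EI
  at X: point load 70.5 at a = 1.15: Pab(L + b)/(6LEI) = 111.9/EI
  at Y: point load 70.5 at a = 1.15: Pab(L + a)/(6LEI) = 74.59/EI
  θ_X0 = 293.5/EI,  θ_Y0 = 233.5/EI
Flexibility coefficients: a unit moment at one end gives L/(3EI) there and L/(6EI) at the far end, so f₁₁ = f₂₂ = 1.917/EI and f₁₂ = f₂₁ = 0.9583/EI.
Compatibility — zero rotation at each built-in end:
  1.917 M_X + 0.9583 M_Y = 293.5
  0.9583 M_X + 1.917 M_Y = 233.5
Solving the pair gives M_X = 123 kN·m and M_Y = 60.36 kN·m (hogging).

M_Y = 60.36 kN·m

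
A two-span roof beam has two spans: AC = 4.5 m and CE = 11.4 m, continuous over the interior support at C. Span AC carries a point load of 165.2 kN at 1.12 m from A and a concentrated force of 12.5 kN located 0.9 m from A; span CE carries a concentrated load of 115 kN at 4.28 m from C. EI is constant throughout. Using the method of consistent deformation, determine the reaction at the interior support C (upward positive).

Take M_C as the redundant. Released structure: two simple spans AC and CE with a hinge at C.
Rotations at C on the released spans (each span's end-slope, ×1/EI):
  span AC: point load 165.2 at a = 1.12: Pab(L + a)/(6LEI) = 130.2/EI
  span AC: point load 12.5 at a = 0.9: Pab(L + a)/(6LEI) = 8.1/EI
  span CE: point load 115 at a = 4.28: Pab(L + b)/(6LEI) = 948.9/EI
  relative rotation θ_0 = (138.3 + 948.9)/EI = 1087/EI
A unit hogging moment at C produces rotation L₁/(3EI) + L₂/(3EI) = 5.3/EI.
Slope continuity at C: θ_0 = M_C·5.3/EI, so M_C = 1087/5.3 = 205.1 kN·m (hogging).
Span AC, ΣM about A with M_C applied at C: R_C^{AC}·4.5 = 196.3 + 205.1, so R_C^{AC} = 89.2 kN and R_A = 177.7 − 89.2 = 88.5 kN.
Span CE, ΣM about E: R_C^{CE}·11.4 = 818.8 + 205.1, so R_C^{CE} = 89.82 kN and R_E = 115 − 89.82 = 25.18 kN.
R_C = 89.2 + 89.82 = 179 kN.

R_C = 179 kN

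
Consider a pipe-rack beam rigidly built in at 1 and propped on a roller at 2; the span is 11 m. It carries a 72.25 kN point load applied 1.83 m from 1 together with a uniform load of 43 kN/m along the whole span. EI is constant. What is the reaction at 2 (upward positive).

R_2 = 180.2 kN

Release the roller at 2. Primary structure: cantilever fixed at 1.
Primary-structure tip deflection at 2 by superposition:
  point load 72.25 at a = 1.83: Pa²(3L − a)/(6EI) = 1257/EI
  UDL 43: wL⁴/(8EI) = 78695/EI
  δ_0 = 79952/EI
Tip deflection under a unit load at 2: L³/(3EI) = 443.7/EI.
The prop prevents deflection at 2: R_2 = δ_0/δ_{22} = 79952/443.7 = 180.2 kN.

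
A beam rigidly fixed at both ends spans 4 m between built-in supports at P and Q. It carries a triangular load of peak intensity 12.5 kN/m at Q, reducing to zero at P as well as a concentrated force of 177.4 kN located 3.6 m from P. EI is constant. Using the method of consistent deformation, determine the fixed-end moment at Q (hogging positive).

M_Q = 67.48 kN·m

Take the two fixed-end moments M_P, M_Q as redundants; the released structure is the simple span PQ.
Simple-span end rotations at P and Q under the given loads:
  at P: triangular load, peak 12.5: 7w₀L³/(360EI) = 15.56/EI
  at Q: triangular load, peak 12.5: w₀L³/(45EI) = 17.78/EI
  at P: point load 177.4 at a = 3.6: Pab(L + b)/(6LEI) = 46.83/EI
  at Q: point load 177.4 at a = 3.6: Pab(L + a)/(6LEI) = 80.89/EI
  θ_P0 = 62.39/EI,  θ_Q0 = 98.67/EI
Flexibility coefficients: a unit moment at one end gives L/(3EI) there and L/(6EI) at the far end, so f₁₁ = f₂₂ = 1.333/EI and f₁₂ = f₂₁ = 0.6667/EI.
Compatibility — zero rotation at each built-in end:
  1.333 M_P + 0.6667 M_Q = 62.39
  0.6667 M_P + 1.333 M_Q = 98.67
Solving the pair gives M_P = 13.05 kN·m and M_Q = 67.48 kN·m (hogging).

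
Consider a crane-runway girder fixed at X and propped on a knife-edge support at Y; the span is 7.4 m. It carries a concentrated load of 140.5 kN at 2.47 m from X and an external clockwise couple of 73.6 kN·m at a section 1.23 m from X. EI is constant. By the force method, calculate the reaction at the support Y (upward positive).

Choose R_Y as the redundant. The primary structure is the cantilever fixed at X.
Free-end deflection of the primary structure under the applied loading (downward +):
  point load 140.5 at a = 2.47: Pa²(3L − a)/(6EI) = 2819/EI
  clockwise couple 73.6 at a = 1.23: M₀a(2L − a)/(2EI) = 614.2/EI
  δ_0 = 3433/EI
Flexibility coefficient — unit upward force at Y: δ_{YY} = L³/(3EI) = 135.1/EI.
The prop prevents deflection at Y: R_Y = δ_0/δ_{YY} = 3433/135.1 = 25.41 kN.

R_Y = 25.41 kN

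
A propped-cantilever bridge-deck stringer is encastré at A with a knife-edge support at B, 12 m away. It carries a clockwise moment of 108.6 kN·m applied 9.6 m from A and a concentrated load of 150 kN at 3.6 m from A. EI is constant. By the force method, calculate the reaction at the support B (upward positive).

R_B = 31.26 kN

Release the roller at B. Primary structure: cantilever fixed at A.
Downward deflection at the released point B due to the loads:
  clockwise couple 108.6 at a = 9.6: M₀a(2L − a)/(2EI) = 7506/EI
  point load 150 at a = 3.6: Pa²(3L − a)/(6EI) = 10498/EI
  δ_0 = 18004/EI
Flexibility coefficient — unit upward force at B: δ_{BB} = L³/(3EI) = 576/EI.
Compatibility at B: δ_0 − R_B·δ_{BB} = 0, so R_B = 18004/576 = 31.26 kN.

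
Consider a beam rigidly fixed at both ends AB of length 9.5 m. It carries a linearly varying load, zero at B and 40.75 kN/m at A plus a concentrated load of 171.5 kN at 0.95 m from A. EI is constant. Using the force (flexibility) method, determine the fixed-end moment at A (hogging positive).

Release both end moments; the primary structure is a simply-supported span AB with redundants M_A and M_B.
On the primary (simply-supported) span, the end slopes from the loading are:
  at A: triangular load, peak 40.75: w₀L³/(45EI) = 776.4/EI
  at B: triangular load, peak 40.75: 7w₀L³/(360EI) = 679.4/EI
  at A: point load 171.5 at a = 0.95: Pab(L + b)/(6LEI) = 441.1/EI
  at B: point load 171.5 at a = 0.95: Pab(L + a)/(6LEI) = 255.4/EI
  θ_A0 = 1218/EI,  θ_B0 = 934.7/EI
Flexibility coefficients: a unit moment at one end gives L/(3EI) there and L/(6EI) at the far end, so f₁₁ = f₂₂ = 3.167/EI and f₁₂ = f₂₁ = 1.583/EI.
Compatibility — zero rotation at each built-in end:
  3.167 M_A + 1.583 M_B = 1218
  1.583 M_A + 3.167 M_B = 934.7
Solving the pair gives M_A = 315.9 kN·m and M_B = 137.3 kN·m (hogging).

M_A = 315.9 kN·m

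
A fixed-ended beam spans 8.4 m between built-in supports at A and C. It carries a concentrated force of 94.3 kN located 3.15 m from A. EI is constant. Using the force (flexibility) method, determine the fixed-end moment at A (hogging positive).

Release both end moments; the primary structure is a simply-supported span AC with redundants M_A and M_C.
Simple-span end rotations at A and C under the given loads:
  at A: point load 94.3 at a = 3.15: Pab(L + b)/(6LEI) = 422.4/EI
  at C: point load 94.3 at a = 3.15: Pab(L + a)/(6LEI) = 357.4/EI
  θ_A0 = 422.4/EI,  θ_C0 = 357.4/EI
Flexibility coefficients: a unit moment at one end gives L/(3EI) there and L/(6EI) at the far end, so f₁₁ = f₂₂ = 2.8/EI and f₁₂ = f₂₁ = 1.4/EI.
Compatibility — zero rotation at each built-in end:
  2.8 M_A + 1.4 M_C = 422.4
  1.4 M_A + 2.8 M_C = 357.4
Solving the pair gives M_A = 116 kN·m and M_C = 69.62 kN·m (hogging).

M_A = 116 kN·m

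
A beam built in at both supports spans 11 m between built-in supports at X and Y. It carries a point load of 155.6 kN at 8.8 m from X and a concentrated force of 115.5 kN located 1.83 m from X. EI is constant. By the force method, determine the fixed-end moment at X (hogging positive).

Take the two fixed-end moments M_X, M_Y as redundants; the released structure is the simple span XY.
Simple-span end rotations at X and Y under the given loads:
  at X: point load 155.6 at a = 8.8: Pab(L + b)/(6LEI) = 602.5/EI
  at Y: point load 155.6 at a = 8.8: Pab(L + a)/(6LEI) = 903.7/EI
  at X: point load 115.5 at a = 1.83: Pab(L + b)/(6LEI) = 592.3/EI
  at Y: point load 115.5 at a = 1.83: Pab(L + a)/(6LEI) = 376.8/EI
  θ_X0 = 1195/EI,  θ_Y0 = 1281/EI
Flexibility coefficients: a unit moment at one end gives L/(3EI) there and L/(6EI) at the far end, so f₁₁ = f₂₂ = 3.667/EI and f₁₂ = f₂₁ = 1.833/EI.
Compatibility — zero rotation at each built-in end:
  3.667 M_X + 1.833 M_Y = 1195
  1.833 M_X + 3.667 M_Y = 1281
Solving the pair gives M_X = 201.7 kN·m and M_Y = 248.4 kN·m (hogging).

M_X = 201.7 kN·m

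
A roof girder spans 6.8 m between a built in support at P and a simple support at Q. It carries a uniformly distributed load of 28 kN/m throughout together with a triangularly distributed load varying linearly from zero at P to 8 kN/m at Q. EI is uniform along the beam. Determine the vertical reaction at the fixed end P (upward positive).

Remove the prop at Q; the released (primary) structure is a cantilever built in at P.
Downward deflection at the released point Q due to the loads:
  UDL 28: wL⁴/(8EI) = 7483/EI
  triangular load, peak 8 at the free end: 11w₀L⁴/(120EI) = 1568/EI
  δ_0 = 9051/EI
Tip deflection under a unit load at Q: L³/(3EI) = 104.8/EI.
Compatibility at Q: δ_0 − R_Q·δ_{QQ} = 0, so R_Q = 9051/104.8 = 86.36 kN.
Vertical equilibrium: R_P = ΣP − R_Q = 217.6 − 86.36 = 131.2 kN.

R_P = 131.2 kN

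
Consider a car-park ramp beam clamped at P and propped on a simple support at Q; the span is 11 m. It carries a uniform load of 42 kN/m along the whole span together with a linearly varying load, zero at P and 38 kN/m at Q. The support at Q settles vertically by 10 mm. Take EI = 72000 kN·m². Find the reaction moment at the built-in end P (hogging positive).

M_P = 921.3 kN·m

Remove the prop at Q; the released (primary) structure is a cantilever built in at P.
Primary-structure tip deflection at Q by superposition:
  UDL 42: wL⁴/(8EI) = 76865/EI
  triangular load, peak 38 at the free end: 11w₀L⁴/(120EI) = 50999/EI
  δ_0 = 127865/EI
Flexibility coefficient — unit upward force at Q: δ_{QQ} = L³/(3EI) = 443.7/EI.
With EI = 72000 kN·m²: δ_0 = 1.7759 m and δ_{QQ} = 0.006162 m/kN.
Compatibility — the beam at Q must follow the support down by 0.01 m: δ_0 − R_Q·δ_{QQ} = 0.01, so R_Q = (1.7759 − 0.01)/0.006162 = 286.6 kN.
Moment equilibrium about P: M_P = Σ(load moments about P) − R_Q·L = 4074 − 286.6×11 = 921.3 kN·m.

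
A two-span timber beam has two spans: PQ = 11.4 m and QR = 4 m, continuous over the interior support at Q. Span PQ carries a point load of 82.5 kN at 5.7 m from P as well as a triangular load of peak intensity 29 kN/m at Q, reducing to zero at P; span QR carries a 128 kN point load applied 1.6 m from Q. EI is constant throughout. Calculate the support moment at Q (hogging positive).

Insert a hinge at Q; M_Q is the redundant, and each span becomes simply supported.
Rotations at Q on the released spans (each span's end-slope, ×1/EI):
  span PQ: point load 82.5 at a = 5.7: Pab(L + a)/(6LEI) = 670.1/EI
  span PQ: triangular load, peak 29: w₀L³/(45EI) = 954.8/EI
  span QR: point load 128 at a = 1.6: Pab(L + b)/(6LEI) = 131.1/EI
  relative rotation θ_0 = (1625 + 131.1)/EI = 1756/EI
A unit hogging moment at Q produces rotation L₁/(3EI) + L₂/(3EI) = 5.133/EI.
Slope continuity at Q: θ_0 = M_Q·5.133/EI, so M_Q = 1756/5.133 = 342.1 kN·m (hogging).

M_Q = 342.1 kN·m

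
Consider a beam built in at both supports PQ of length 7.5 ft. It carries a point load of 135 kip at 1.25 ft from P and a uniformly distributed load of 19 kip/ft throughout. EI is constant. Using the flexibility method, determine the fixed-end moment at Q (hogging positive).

M_Q = 112.5 kip·ft

Release both end moments; the primary structure is a simply-supported span PQ with redundants M_P and M_Q.
Simple-span end rotations at P and Q under the given loads:
  at P: point load 135 at a = 1.25: Pab(L + b)/(6LEI) = 322.3/EI
  at Q: point load 135 at a = 1.25: Pab(L + a)/(6LEI) = 205.1/EI
  at P: UDL 19: wL³/(24EI) = 334/EI
  at Q: UDL 19: wL³/(24EI) = 334/EI
  θ_P0 = 656.2/EI,  θ_Q0 = 539.1/EI
Flexibility coefficients: a unit moment at one end gives L/(3EI) there and L/(6EI) at the far end, so f₁₁ = f₂₂ = 2.5/EI and f₁₂ = f₂₁ = 1.25/EI.
Compatibility — zero rotation at each built-in end:
  2.5 M_P + 1.25 M_Q = 656.2
  1.25 M_P + 2.5 M_Q = 539.1
Solving the pair gives M_P = 206.2 kip·ft and M_Q = 112.5 kip·ft (hogging).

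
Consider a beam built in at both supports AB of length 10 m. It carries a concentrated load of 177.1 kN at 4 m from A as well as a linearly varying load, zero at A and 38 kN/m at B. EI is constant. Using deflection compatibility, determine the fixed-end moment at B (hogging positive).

Release both end moments; the primary structure is a simply-supported span AB with redundants M_A and M_B.
Simple-span end rotations at A and B under the given loads:
  at A: point load 177.1 at a = 4: Pab(L + b)/(6LEI) = 1133/EI
  at B: point load 177.1 at a = 4: Pab(L + a)/(6LEI) = 991.8/EI
  at A: triangular load, peak 38: 7w₀L³/(360EI) = 738.9/EI
  at B: triangular load, peak 38: w₀L³/(45EI) = 844.4/EI
  θ_A0 = 1872/EI,  θ_B0 = 1836/EI
Flexibility coefficients: a unit moment at one end gives L/(3EI) there and L/(6EI) at the far end, so f₁₁ = f₂₂ = 3.333/EI and f₁₂ = f₂₁ = 1.667/EI.
Compatibility — zero rotation at each built-in end:
  3.333 M_A + 1.667 M_B = 1872
  1.667 M_A + 3.333 M_B = 1836
Solving the pair gives M_A = 381.7 kN·m and M_B = 360 kN·m (hogging).

M_B = 360 kN·m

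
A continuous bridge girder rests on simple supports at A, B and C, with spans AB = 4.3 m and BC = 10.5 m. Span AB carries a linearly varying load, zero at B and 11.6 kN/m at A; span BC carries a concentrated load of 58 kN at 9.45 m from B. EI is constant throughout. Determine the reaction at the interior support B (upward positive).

R_B = 22.32 kN

Take M_B as the redundant. Released structure: two simple spans AB and BC with a hinge at B.
End slopes at the hinge B, treating each span as simply supported:
  span AB: triangular load, peak 11.6: 7w₀L³/(360EI) = 17.93/EI
  span BC: point load 58 at a = 9.45: Pab(L + b)/(6LEI) = 105.5/EI
  relative rotation θ_0 = (17.93 + 105.5)/EI = 123.4/EI
A unit hogging moment at B produces rotation L₁/(3EI) + L₂/(3EI) = 4.933/EI.
Compatibility: M_B·(L₁+L₂)/(3EI) = θ_0, giving M_B = 25.02 kN·m (hogging).
Span AB, ΣM about A with M_B applied at B: R_B^{AB}·4.3 = 35.75 + 25.02, so R_B^{AB} = 14.13 kN and R_A = 24.94 − 14.13 = 10.81 kN.
Span BC, ΣM about C: R_B^{BC}·10.5 = 60.9 + 25.02, so R_B^{BC} = 8.183 kN and R_C = 58 − 8.183 = 49.82 kN.
R_B = 14.13 + 8.183 = 22.32 kN.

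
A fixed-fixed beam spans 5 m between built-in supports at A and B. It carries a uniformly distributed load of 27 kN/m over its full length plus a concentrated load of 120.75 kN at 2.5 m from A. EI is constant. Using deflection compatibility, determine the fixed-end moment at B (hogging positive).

Take the two fixed-end moments M_A, M_B as redundants; the released structure is the simple span AB.
Simple-span end rotations at A and B under the given loads:
  at A: UDL 27: wL³/(24EI) = 140.6/EI
  at B: UDL 27: wL³/(24EI) = 140.6/EI
  at A: point load 120.75 at a = 2.5: Pab(L + b)/(6LEI) = 188.7/EI
  at B: point load 120.75 at a = 2.5: Pab(L + a)/(6LEI) = 188.7/EI
  θ_A0 = 329.3/EI,  θ_B0 = 329.3/EI
Flexibility coefficients: a unit moment at one end gives L/(3EI) there and L/(6EI) at the far end, so f₁₁ = f₂₂ = 1.667/EI and f₁₂ = f₂₁ = 0.8333/EI.
Compatibility — zero rotation at each built-in end:
  1.667 M_A + 0.8333 M_B = 329.3
  0.8333 M_A + 1.667 M_B = 329.3
Solving the pair gives M_A = 131.7 kN·m and M_B = 131.7 kN·m (hogging).

M_B = 131.7 kN·m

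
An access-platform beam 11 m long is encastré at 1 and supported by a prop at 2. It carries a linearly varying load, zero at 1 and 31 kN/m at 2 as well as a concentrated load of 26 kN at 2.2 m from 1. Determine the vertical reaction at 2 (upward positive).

R_2 = 95.23 kN

Take the reaction at 2 as the redundant and release it; the primary structure is a cantilever fixed at 1.
Primary-structure tip deflection at 2 by superposition:
  triangular load, peak 31 at the free end: 11w₀L⁴/(120EI) = 41605/EI
  point load 26 at a = 2.2: Pa²(3L − a)/(6EI) = 646/EI
  δ_0 = 42251/EI
Flexibility coefficient — unit upward force at 2: δ_{22} = L³/(3EI) = 443.7/EI.
Compatibility at 2: δ_0 − R_2·δ_{22} = 0, so R_2 = 42251/443.7 = 95.23 kN.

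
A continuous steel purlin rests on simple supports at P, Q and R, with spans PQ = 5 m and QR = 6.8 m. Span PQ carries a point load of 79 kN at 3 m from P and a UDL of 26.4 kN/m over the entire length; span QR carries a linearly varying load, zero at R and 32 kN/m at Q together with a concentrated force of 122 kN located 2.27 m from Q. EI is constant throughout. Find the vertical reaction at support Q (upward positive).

R_Q = 341 kN

Insert a hinge at Q; M_Q is the redundant, and each span becomes simply supported.
End slopes at the hinge Q, treating each span as simply supported:
  span PQ: point load 79 at a = 3: Pab(L + a)/(6LEI) = 126.4/EI
  span PQ: UDL 26.4: wL³/(24EI) = 137.5/EI
  span QR: triangular load, peak 32: w₀L³/(45EI) = 223.6/EI
  span QR: point load 122 at a = 2.27: Pab(L + b)/(6LEI) = 348.4/EI
  relative rotation θ_0 = (263.9 + 572)/EI = 835.9/EI
A unit hogging moment at Q produces rotation L₁/(3EI) + L₂/(3EI) = 3.933/EI.
Slope continuity at Q: θ_0 = M_Q·3.933/EI, so M_Q = 835.9/3.933 = 212.5 kN·m (hogging).
Span PQ, ΣM about P with M_Q applied at Q: R_Q^{PQ}·5 = 567 + 212.5, so R_Q^{PQ} = 155.9 kN and R_P = 211 − 155.9 = 55.1 kN.
Span QR, ΣM about R: R_Q^{QR}·6.8 = 1046 + 212.5, so R_Q^{QR} = 185.1 kN and R_R = 230.8 − 185.1 = 45.74 kN.
R_Q = 155.9 + 185.1 = 341 kN.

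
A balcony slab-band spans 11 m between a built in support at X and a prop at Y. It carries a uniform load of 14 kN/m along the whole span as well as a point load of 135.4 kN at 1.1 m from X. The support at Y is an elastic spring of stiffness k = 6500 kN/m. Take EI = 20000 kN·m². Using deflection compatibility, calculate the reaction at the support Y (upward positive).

R_Y = 59.3 kN

Choose R_Y as the redundant. The primary structure is the cantilever fixed at X.
Deflection at Y on the released cantilever, summing each load's contribution:
  UDL 14: wL⁴/(8EI) = 25622/EI
  point load 135.4 at a = 1.1: Pa²(3L − a)/(6EI) = 871.1/EI
  δ_0 = 26493/EI
Tip deflection under a unit load at Y: L³/(3EI) = 443.7/EI.
With EI = 20000 kN·m²: δ_0 = 1.3246 m and δ_{YY} = 0.022183 m/kN.
Compatibility — the spring shortens by R_Y/k under the reaction it provides: δ_0 − R_Y·δ_{YY} = R_Y/k. With 1/k = 0.000154 m/kN, R_Y = δ_0 / (δ_{YY} + 1/k) = 1.3246 / (0.022183 + 0.000154) = 59.3 kN.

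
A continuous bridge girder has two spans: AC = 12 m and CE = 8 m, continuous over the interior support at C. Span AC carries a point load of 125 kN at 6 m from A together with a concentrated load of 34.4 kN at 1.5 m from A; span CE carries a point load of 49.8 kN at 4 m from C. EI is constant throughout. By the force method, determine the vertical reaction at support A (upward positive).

R_A = 74.78 kN

Take M_C as the redundant. Released structure: two simple spans AC and CE with a hinge at C.
Discontinuity in slope at C on the released structure — sum the simple-span end rotations:
  span AC: point load 125 at a = 6: Pab(L + a)/(6LEI) = 1125/EI
  span AC: point load 34.4 at a = 1.5: Pab(L + a)/(6LEI) = 101.6/EI
  span CE: point load 49.8 at a = 4: Pab(L + b)/(6LEI) = 199.2/EI
  relative rotation θ_0 = (1227 + 199.2)/EI = 1426/EI
A unit hogging moment at C produces rotation L₁/(3EI) + L₂/(3EI) = 6.667/EI.
Compatibility: M_C·(L₁+L₂)/(3EI) = θ_0, giving M_C = 213.9 kN·m (hogging).
Span AC, ΣM about A with M_C applied at C: R_C^{AC}·12 = 801.6 + 213.9, so R_C^{AC} = 84.62 kN and R_A = 159.4 − 84.62 = 74.78 kN.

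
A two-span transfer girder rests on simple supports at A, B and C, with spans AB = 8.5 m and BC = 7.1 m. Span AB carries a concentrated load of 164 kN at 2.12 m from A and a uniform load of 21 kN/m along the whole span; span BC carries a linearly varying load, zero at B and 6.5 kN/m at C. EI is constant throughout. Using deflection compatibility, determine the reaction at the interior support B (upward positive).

R_B = 189.8 kN

Insert a hinge at B; M_B is the redundant, and each span becomes simply supported.
End slopes at the hinge B, treating each span as simply supported:
  span AB: point load 164 at a = 2.12: Pab(L + a)/(6LEI) = 461.9/EI
  span AB: UDL 21: wL³/(24EI) = 537.4/EI
  span BC: triangular load, peak 6.5: 7w₀L³/(360EI) = 45.24/EI
  relative rotation θ_0 = (999.3 + 45.24)/EI = 1045/EI
A unit hogging moment at B produces rotation L₁/(3EI) + L₂/(3EI) = 5.2/EI.
Slope continuity at B: θ_0 = M_B·5.2/EI, so M_B = 1045/5.2 = 200.9 kN·m (hogging).
Span AB, ΣM about A with M_B applied at B: R_B^{AB}·8.5 = 1106 + 200.9, so R_B^{AB} = 153.8 kN and R_A = 342.5 − 153.8 = 188.7 kN.
Span BC, ΣM about C: R_B^{BC}·7.1 = 54.61 + 200.9, so R_B^{BC} = 35.98 kN and R_C = 23.07 − 35.98 = -12.91 kN.
R_B = 153.8 + 35.98 = 189.8 kN.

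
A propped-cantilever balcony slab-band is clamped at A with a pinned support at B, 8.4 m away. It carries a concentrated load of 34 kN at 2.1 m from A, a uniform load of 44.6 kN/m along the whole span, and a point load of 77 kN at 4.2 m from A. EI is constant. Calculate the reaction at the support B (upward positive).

R_B = 167.5 kN

Remove the prop at B; the released (primary) structure is a cantilever built in at A.
Free-end deflection of the primary structure under the applied loading (downward +):
  point load 34 at a = 2.1: Pa²(3L − a)/(6EI) = 577.3/EI
  UDL 44.6: wL⁴/(8EI) = 27756/EI
  point load 77 at a = 4.2: Pa²(3L − a)/(6EI) = 4754/EI
  δ_0 = 33088/EI
Tip deflection under a unit load at B: L³/(3EI) = 197.6/EI.
The prop prevents deflection at B: R_B = δ_0/δ_{BB} = 33088/197.6 = 167.5 kN.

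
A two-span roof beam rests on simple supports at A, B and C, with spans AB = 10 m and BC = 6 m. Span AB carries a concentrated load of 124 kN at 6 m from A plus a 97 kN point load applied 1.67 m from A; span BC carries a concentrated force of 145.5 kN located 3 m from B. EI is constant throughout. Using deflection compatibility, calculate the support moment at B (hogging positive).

Release continuity at B by inserting a hinge; the redundant is the internal moment M_B. The primary structure is two simply-supported spans AB and BC.
End slopes at the hinge B, treating each span as simply supported:
  span AB: point load 124 at a = 6: Pab(L + a)/(6LEI) = 793.6/EI
  span AB: point load 97 at a = 1.67: Pab(L + a)/(6LEI) = 262.5/EI
  span BC: point load 145.5 at a = 3: Pab(L + b)/(6LEI) = 327.4/EI
  relative rotation θ_0 = (1056 + 327.4)/EI = 1383/EI
A unit hogging moment at B produces rotation L₁/(3EI) + L₂/(3EI) = 5.333/EI.
Compatibility: M_B·(L₁+L₂)/(3EI) = θ_0, giving M_B = 259.4 kN·m (hogging).

M_B = 259.4 kN·m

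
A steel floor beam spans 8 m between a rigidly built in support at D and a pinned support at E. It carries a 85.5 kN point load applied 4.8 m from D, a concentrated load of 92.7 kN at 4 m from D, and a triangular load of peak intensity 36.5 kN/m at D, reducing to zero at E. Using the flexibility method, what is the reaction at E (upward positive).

Choose R_E as the redundant. The primary structure is the cantilever fixed at D.
Free-end deflection of the primary structure under the applied loading (downward +):
  point load 85.5 at a = 4.8: Pa²(3L − a)/(6EI) = 6304/EI
  point load 92.7 at a = 4: Pa²(3L − a)/(6EI) = 4944/EI
  triangular load, peak 36.5 at the fixed end: w₀L⁴/(30EI) = 4983/EI
  δ_0 = 16231/EI
Flexibility coefficient — unit upward force at E: δ_{EE} = L³/(3EI) = 170.7/EI.
The prop prevents deflection at E: R_E = δ_0/δ_{EE} = 16231/170.7 = 95.1 kN.

R_E = 95.1 kN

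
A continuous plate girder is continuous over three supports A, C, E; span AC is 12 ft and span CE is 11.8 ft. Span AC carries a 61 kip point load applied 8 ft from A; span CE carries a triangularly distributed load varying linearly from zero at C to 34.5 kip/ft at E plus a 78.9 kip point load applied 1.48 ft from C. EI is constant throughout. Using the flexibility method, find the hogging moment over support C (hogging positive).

Release continuity at C by inserting a hinge; the redundant is the internal moment M_C. The primary structure is two simply-supported spans AC and CE.
Rotations at C on the released spans (each span's end-slope, ×1/EI):
  span AC: point load 61 at a = 8: Pab(L + a)/(6LEI) = 542.2/EI
  span CE: triangular load, peak 34.5: 7w₀L³/(360EI) = 1102/EI
  span CE: point load 78.9 at a = 1.48: Pab(L + b)/(6LEI) = 376.5/EI
  relative rotation θ_0 = (542.2 + 1479)/EI = 2021/EI
A unit hogging moment at C produces rotation L₁/(3EI) + L₂/(3EI) = 7.933/EI.
Slope continuity at C: θ_0 = M_C·7.933/EI, so M_C = 2021/7.933 = 254.7 kip·ft (hogging).

M_C = 254.7 kip·ft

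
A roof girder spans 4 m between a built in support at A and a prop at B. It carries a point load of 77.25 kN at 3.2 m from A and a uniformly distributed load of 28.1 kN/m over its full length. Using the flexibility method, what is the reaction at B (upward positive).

R_B = 96.53 kN

Remove the prop at B; the released (primary) structure is a cantilever built in at A.
Primary-structure tip deflection at B by superposition:
  point load 77.25 at a = 3.2: Pa²(3L − a)/(6EI) = 1160/EI
  UDL 28.1: wL⁴/(8EI) = 899.2/EI
  δ_0 = 2059/EI
Flexibility coefficient — unit upward force at B: δ_{BB} = L³/(3EI) = 21.33/EI.
The prop prevents deflection at B: R_B = δ_0/δ_{BB} = 2059/21.33 = 96.53 kN.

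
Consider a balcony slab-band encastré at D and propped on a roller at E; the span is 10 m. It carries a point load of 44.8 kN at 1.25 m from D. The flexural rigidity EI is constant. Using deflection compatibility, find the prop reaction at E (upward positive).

R_E = 1.006 kN

Take the reaction at E as the redundant and release it; the primary structure is a cantilever fixed at D.
Free-end deflection of the primary structure under the applied loading (downward +):
  point load 44.8 at a = 1.25: Pa²(3L − a)/(6EI) = 335.4/EI
Tip deflection under a unit load at E: L³/(3EI) = 333.3/EI.
The prop prevents deflection at E: R_E = δ_0/δ_{EE} = 335.4/333.3 = 1.006 kN.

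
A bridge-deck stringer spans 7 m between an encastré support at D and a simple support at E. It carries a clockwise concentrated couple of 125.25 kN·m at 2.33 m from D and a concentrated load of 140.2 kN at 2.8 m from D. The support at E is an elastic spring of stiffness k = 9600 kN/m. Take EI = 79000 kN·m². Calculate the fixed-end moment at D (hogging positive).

M_D = 230.1 kN·m

Release the roller at E. Primary structure: cantilever fixed at D.
Primary-structure tip deflection at E by superposition:
  clockwise couple 125.25 at a = 2.33: M₀a(2L − a)/(2EI) = 1703/EI
  point load 140.2 at a = 2.8: Pa²(3L − a)/(6EI) = 3334/EI
  δ_0 = 5037/EI
Flexibility coefficient — unit upward force at E: δ_{EE} = L³/(3EI) = 114.3/EI.
With EI = 79000 kN·m²: δ_0 = 0.063759 m and δ_{EE} = 0.001447 m/kN.
Compatibility — the spring shortens by R_E/k under the reaction it provides: δ_0 − R_E·δ_{EE} = R_E/k. With 1/k = 0.000104 m/kN, R_E = δ_0 / (δ_{EE} + 1/k) = 0.063759 / (0.001447 + 0.000104) = 41.1 kN.
Moment equilibrium about D: M_D = Σ(load moments about D) − R_E·L = 517.8 − 41.1×7 = 230.1 kN·m.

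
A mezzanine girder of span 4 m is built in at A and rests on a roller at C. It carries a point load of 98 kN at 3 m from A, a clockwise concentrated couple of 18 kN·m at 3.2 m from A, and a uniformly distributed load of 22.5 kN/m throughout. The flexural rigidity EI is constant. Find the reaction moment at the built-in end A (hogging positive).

Choose R_C as the redundant. The primary structure is the cantilever fixed at A.
Free-end deflection of the primary structure under the applied loading (downward +):
  point load 98 at a = 3: Pa²(3L − a)/(6EI) = 1323/EI
  clockwise couple 18 at a = 3.2: M₀a(2L − a)/(2EI) = 138.2/EI
  UDL 22.5: wL⁴/(8EI) = 720/EI
  δ_0 = 2181/EI
Flexibility coefficient — unit upward force at C: δ_{CC} = L³/(3EI) = 21.33/EI.
Compatibility at C: δ_0 − R_C·δ_{CC} = 0, so R_C = 2181/21.33 = 102.2 kN.
Moment equilibrium about A: M_A = Σ(load moments about A) − R_C·L = 492 − 102.2×4 = 83.02 kN·m.

M_A = 83.02 kN·m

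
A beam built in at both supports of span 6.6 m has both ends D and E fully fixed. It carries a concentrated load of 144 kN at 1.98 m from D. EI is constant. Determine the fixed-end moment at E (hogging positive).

Take the two fixed-end moments M_D, M_E as redundants; the released structure is the simple span DE.
Simple-span end rotations at D and E under the given loads:
  at D: point load 144 at a = 1.98: Pab(L + b)/(6LEI) = 373.2/EI
  at E: point load 144 at a = 1.98: Pab(L + a)/(6LEI) = 285.4/EI
  θ_D0 = 373.2/EI,  θ_E0 = 285.4/EI
Flexibility coefficients: a unit moment at one end gives L/(3EI) there and L/(6EI) at the far end, so f₁₁ = f₂₂ = 2.2/EI and f₁₂ = f₂₁ = 1.1/EI.
Compatibility — zero rotation at each built-in end:
  2.2 M_D + 1.1 M_E = 373.2
  1.1 M_D + 2.2 M_E = 285.4
Solving the pair gives M_D = 139.7 kN·m and M_E = 59.88 kN·m (hogging).

M_E = 59.88 kN·m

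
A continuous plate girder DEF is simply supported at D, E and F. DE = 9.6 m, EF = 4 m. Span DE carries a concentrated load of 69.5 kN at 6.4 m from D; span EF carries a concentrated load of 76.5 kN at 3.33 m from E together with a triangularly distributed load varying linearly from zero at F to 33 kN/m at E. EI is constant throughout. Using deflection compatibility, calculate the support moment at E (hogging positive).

Release continuity at E by inserting a hinge; the redundant is the internal moment M_E. The primary structure is two simply-supported spans DE and EF.
End slopes at the hinge E, treating each span as simply supported:
  span DE: point load 69.5 at a = 6.4: Pab(L + a)/(6LEI) = 395.4/EI
  span EF: point load 76.5 at a = 3.33: Pab(L + b)/(6LEI) = 33.21/EI
  span EF: triangular load, peak 33: w₀L³/(45EI) = 46.93/EI
  relative rotation θ_0 = (395.4 + 80.14)/EI = 475.5/EI
A unit hogging moment at E produces rotation L₁/(3EI) + L₂/(3EI) = 4.533/EI.
Compatibility: M_E·(L₁+L₂)/(3EI) = θ_0, giving M_E = 104.9 kN·m (hogging).

M_E = 104.9 kN·m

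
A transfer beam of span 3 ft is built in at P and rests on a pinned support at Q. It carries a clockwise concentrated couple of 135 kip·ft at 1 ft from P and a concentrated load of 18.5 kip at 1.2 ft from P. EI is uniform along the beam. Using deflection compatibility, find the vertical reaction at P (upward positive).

Choose R_Q as the redundant. The primary structure is the cantilever fixed at P.
Downward deflection at the released point Q due to the loads:
  clockwise couple 135 at a = 1: M₀a(2L − a)/(2EI) = 337.5/EI
  point load 18.5 at a = 1.2: Pa²(3L − a)/(6EI) = 34.63/EI
  δ_0 = 372.1/EI
Flexibility coefficient — unit upward force at Q: δ_{QQ} = L³/(3EI) = 9/EI.
Compatibility at Q: δ_0 − R_Q·δ_{QQ} = 0, so R_Q = 372.1/9 = 41.35 kip.
Vertical equilibrium: R_P = ΣP − R_Q = 18.5 − 41.35 = -22.85 kip.

R_P = -22.85 kip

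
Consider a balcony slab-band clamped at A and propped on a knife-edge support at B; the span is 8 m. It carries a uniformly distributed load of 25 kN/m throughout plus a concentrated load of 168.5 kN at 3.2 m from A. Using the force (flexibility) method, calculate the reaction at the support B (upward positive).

Release the roller at B. Primary structure: cantilever fixed at A.
Downward deflection at the released point B due to the loads:
  UDL 25: wL⁴/(8EI) = 12800/EI
  point load 168.5 at a = 3.2: Pa²(3L − a)/(6EI) = 5982/EI
  δ_0 = 18782/EI
Tip deflection under a unit load at B: L³/(3EI) = 170.7/EI.
Compatibility at B: δ_0 − R_B·δ_{BB} = 0, so R_B = 18782/170.7 = 110 kN.

R_B = 110 kN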